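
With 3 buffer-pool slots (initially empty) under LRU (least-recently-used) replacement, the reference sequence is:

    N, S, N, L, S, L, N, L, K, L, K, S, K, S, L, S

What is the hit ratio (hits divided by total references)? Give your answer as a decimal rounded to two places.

N: miss, frames (N)
S: miss, frames (N S)
N: hit
L: miss, frames (S N L)
S: hit
L: hit
N: hit
L: hit
K: miss, evict S, frames (N L K)
L: hit
K: hit
S: miss, evict N, frames (L K S)
K: hit
S: hit
L: hit
S: hit
Hits: 11 of 16 references → 11/16 = 0.6875.

0.69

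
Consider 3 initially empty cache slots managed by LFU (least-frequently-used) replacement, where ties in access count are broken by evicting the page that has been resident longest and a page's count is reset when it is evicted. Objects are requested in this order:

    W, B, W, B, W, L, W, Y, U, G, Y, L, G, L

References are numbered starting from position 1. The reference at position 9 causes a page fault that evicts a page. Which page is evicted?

Y

pos 1: W → fault, frames {W}
pos 2: B → fault, frames {W,B}
pos 3: W → hit
pos 4: B → hit
pos 5: W → hit
pos 6: L → fault, frames {W,B,L}
pos 7: W → hit
pos 8: Y → fault, evict L, frames {W,B,Y}
pos 9: U → fault, evict Y, frames {W,B,U}
At position 9, page Y is evicted.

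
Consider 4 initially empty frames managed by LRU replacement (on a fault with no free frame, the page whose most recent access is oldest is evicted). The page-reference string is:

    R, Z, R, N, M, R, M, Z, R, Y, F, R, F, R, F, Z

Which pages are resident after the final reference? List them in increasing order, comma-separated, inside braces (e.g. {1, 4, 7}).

{F, R, Y, Z}

R → fault, frames (R)
Z → fault, frames (R Z)
R → hit
N → fault, frames (Z R N)
M → fault, frames (Z R N M)
R → hit
M → hit
Z → hit
R → hit
Y → fault, evict N, frames (M Z R Y)
F → fault, evict M, frames (Z R Y F)
R → hit
F → hit
R → hit
F → hit
Z → hit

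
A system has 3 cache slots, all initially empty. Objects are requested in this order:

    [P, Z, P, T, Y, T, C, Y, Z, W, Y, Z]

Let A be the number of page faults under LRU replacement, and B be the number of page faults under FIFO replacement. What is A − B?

-1

Under LRU: F F . F F . F . F F . . → 7 faults.
Under FIFO: F F . F F . F . F F F . → 8 faults.
A − B = 7 − 8 = -1.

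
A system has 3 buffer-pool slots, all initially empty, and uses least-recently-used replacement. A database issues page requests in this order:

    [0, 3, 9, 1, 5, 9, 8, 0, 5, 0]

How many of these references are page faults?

0 -> fault, frames [0]
3 -> fault, frames [0, 3]
9 -> fault, frames [0, 3, 9]
1 -> fault, evict 0, frames [3, 9, 1]
5 -> fault, evict 3, frames [9, 1, 5]
9 -> hit
8 -> fault, evict 1, frames [5, 9, 8]
0 -> fault, evict 5, frames [9, 8, 0]
5 -> fault, evict 9, frames [8, 0, 5]
0 -> hit
Page faults: 8.

8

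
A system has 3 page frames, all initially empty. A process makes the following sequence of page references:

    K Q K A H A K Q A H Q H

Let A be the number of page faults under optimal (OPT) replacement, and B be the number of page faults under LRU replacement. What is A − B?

-1

Under OPT: F F . F F . . F . . . . → 5 faults.
Under LRU: F F . F F . . F . F . . → 6 faults.
A − B = 5 − 6 = -1.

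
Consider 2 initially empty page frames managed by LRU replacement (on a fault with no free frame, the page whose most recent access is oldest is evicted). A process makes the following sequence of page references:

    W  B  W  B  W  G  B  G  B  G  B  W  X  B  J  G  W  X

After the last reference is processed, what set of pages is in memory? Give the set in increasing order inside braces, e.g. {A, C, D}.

W: fault, frames {W}
B: fault, frames {W,B}
W: hit
B: hit
W: hit
G: fault, evict B, frames {W,G}
B: fault, evict W, frames {G,B}
G: hit
B: hit
G: hit
B: hit
W: fault, evict G, frames {B,W}
X: fault, evict B, frames {W,X}
B: fault, evict W, frames {X,B}
J: fault, evict X, frames {B,J}
G: fault, evict B, frames {J,G}
W: fault, evict J, frames {G,W}
X: fault, evict G, frames {W,X}

{W, X}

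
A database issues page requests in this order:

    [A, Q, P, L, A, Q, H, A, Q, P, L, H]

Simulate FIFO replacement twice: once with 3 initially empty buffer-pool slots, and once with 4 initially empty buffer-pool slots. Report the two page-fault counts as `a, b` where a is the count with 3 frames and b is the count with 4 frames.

9, 10

3 frames: F F F F F F F . . F F . → 9 faults.
4 frames: F F F F . . F F F F F F → 10 faults.
10 > 9: adding a frame increased faults — Belady's anomaly.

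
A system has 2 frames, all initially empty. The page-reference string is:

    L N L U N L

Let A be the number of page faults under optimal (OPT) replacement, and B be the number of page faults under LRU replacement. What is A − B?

Under OPT: F F . F . F → 4 faults.
Under LRU: F F . F F F → 5 faults.
A − B = 4 − 5 = -1.

-1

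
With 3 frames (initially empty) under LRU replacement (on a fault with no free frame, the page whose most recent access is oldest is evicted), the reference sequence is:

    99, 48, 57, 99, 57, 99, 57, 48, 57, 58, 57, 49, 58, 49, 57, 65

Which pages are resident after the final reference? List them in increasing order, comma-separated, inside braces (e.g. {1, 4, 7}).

{49, 57, 65}

99 → fault, frames [99]
48 → fault, frames [99, 48]
57 → fault, frames [99, 48, 57]
99 → hit
57 → hit
99 → hit
57 → hit
48 → hit
57 → hit
58 → fault, evict 99, frames [48, 57, 58]
57 → hit
49 → fault, evict 48, frames [58, 57, 49]
58 → hit
49 → hit
57 → hit
65 → fault, evict 58, frames [49, 57, 65]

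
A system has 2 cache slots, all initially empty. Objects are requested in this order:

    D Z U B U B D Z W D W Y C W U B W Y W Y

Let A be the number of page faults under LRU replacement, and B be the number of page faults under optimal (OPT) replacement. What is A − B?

Under LRU: F F F F . . F F F F . F F F F F F F . . → 15 faults.
Under OPT: F F F F . . F F F . . F F . F F . F . . → 12 faults.
A − B = 15 − 12 = 3.

3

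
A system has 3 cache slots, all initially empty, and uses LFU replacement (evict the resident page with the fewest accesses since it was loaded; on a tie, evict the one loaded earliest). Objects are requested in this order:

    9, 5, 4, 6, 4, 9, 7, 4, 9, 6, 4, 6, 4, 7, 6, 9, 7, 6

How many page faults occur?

9: fault, frames (9)
5: fault, frames (9 5)
4: fault, frames (9 5 4)
6: fault, evict 9, frames (5 4 6)
4: hit
9: fault, evict 5, frames (4 6 9)
7: fault, evict 6, frames (4 9 7)
4: hit
9: hit
6: fault, evict 7, frames (4 9 6)
4: hit
6: hit
4: hit
7: fault, evict 9, frames (4 6 7)
6: hit
9: fault, evict 7, frames (4 6 9)
7: fault, evict 9, frames (4 6 7)
6: hit
Page faults: 10.

10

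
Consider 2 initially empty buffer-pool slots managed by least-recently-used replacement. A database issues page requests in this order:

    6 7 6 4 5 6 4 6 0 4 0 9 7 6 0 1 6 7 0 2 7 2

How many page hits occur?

6 -> fault, frames (6)
7 -> fault, frames (6 7)
6 -> hit
4 -> fault, evict 7, frames (6 4)
5 -> fault, evict 6, frames (4 5)
6 -> fault, evict 4, frames (5 6)
4 -> fault, evict 5, frames (6 4)
6 -> hit
0 -> fault, evict 4, frames (6 0)
4 -> fault, evict 6, frames (0 4)
0 -> hit
9 -> fault, evict 4, frames (0 9)
7 -> fault, evict 0, frames (9 7)
6 -> fault, evict 9, frames (7 6)
0 -> fault, evict 7, frames (6 0)
1 -> fault, evict 6, frames (0 1)
6 -> fault, evict 0, frames (1 6)
7 -> fault, evict 1, frames (6 7)
0 -> fault, evict 6, frames (7 0)
2 -> fault, evict 7, frames (0 2)
7 -> fault, evict 0, frames (2 7)
2 -> hit
Hits: 4.

4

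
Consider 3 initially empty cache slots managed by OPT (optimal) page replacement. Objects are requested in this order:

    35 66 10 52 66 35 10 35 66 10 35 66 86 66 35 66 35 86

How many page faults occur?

35 → miss, frames [35]
66 → miss, frames [35, 66]
10 → miss, frames [35, 66, 10]
52 → miss, evict 10, frames [35, 66, 52]
66 → hit
35 → hit
10 → miss, evict 52, frames [35, 66, 10]
35 → hit
66 → hit
10 → hit
35 → hit
66 → hit
86 → miss, evict 10, frames [35, 66, 86]
66 → hit
35 → hit
66 → hit
35 → hit
86 → hit
Page faults: 6.

6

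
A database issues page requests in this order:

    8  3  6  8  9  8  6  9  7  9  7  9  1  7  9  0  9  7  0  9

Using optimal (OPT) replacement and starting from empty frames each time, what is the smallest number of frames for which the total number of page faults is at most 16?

f=1: 20 faults
f=2: 11 faults
f=3: 7 faults
f=4: 7 faults
f=5: 7 faults
f=6: 7 faults
f=7: 7 faults
Smallest f with faults ≤ 16 is 2.

2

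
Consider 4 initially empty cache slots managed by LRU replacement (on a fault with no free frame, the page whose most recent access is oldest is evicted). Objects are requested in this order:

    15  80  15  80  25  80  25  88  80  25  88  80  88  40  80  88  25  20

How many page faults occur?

6

15 -> miss, frames (15)
80 -> miss, frames (15 80)
15 -> hit
80 -> hit
25 -> miss, frames (15 80 25)
80 -> hit
25 -> hit
88 -> miss, frames (15 80 25 88)
80 -> hit
25 -> hit
88 -> hit
80 -> hit
88 -> hit
40 -> miss, evict 15, frames (25 80 88 40)
80 -> hit
88 -> hit
25 -> hit
20 -> miss, evict 40, frames (80 88 25 20)
Page faults: 6.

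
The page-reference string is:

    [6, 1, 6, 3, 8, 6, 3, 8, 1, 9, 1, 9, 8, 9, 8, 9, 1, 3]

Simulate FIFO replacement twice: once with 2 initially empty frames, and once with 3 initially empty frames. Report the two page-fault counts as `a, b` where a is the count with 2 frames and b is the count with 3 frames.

12, 9

2 frames: F F . F F F F F F F . . F . . . F F → 12 faults.
3 frames: F F . F F F . . F F . . F . . . . F → 9 faults.
9 < 12: adding a frame reduced faults, as is typical.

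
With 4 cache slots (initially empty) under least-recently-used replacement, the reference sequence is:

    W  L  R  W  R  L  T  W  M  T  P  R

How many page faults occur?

W: miss, frames [W]
L: miss, frames [W, L]
R: miss, frames [W, L, R]
W: hit
R: hit
L: hit
T: miss, frames [W, R, L, T]
W: hit
M: miss, evict R, frames [L, T, W, M]
T: hit
P: miss, evict L, frames [W, M, T, P]
R: miss, evict W, frames [M, T, P, R]
Page faults: 7.

7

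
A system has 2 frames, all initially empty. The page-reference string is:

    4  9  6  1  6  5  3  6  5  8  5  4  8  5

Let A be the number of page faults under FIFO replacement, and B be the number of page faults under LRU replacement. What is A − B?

-1

Under FIFO: F F F F . F F F F F . F . F → 11 faults.
Under LRU: F F F F . F F F F F . F F F → 12 faults.
A − B = 11 − 12 = -1.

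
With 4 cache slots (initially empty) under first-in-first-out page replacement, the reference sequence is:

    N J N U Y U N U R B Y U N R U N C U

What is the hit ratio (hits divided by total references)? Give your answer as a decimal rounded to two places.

0.50

N → miss, frames (N)
J → miss, frames (N J)
N → hit
U → miss, frames (N J U)
Y → miss, frames (N J U Y)
U → hit
N → hit
U → hit
R → miss, evict N, frames (J U Y R)
B → miss, evict J, frames (U Y R B)
Y → hit
U → hit
N → miss, evict U, frames (Y R B N)
R → hit
U → miss, evict Y, frames (R B N U)
N → hit
C → miss, evict R, frames (B N U C)
U → hit
Hits: 9 of 18 references → 9/18 = 0.5000.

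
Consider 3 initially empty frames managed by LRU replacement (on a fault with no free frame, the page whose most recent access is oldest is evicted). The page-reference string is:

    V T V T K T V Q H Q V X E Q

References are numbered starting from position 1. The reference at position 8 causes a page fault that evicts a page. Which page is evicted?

K

pos 1: V: miss, frames (V)
pos 2: T: miss, frames (V T)
pos 3: V: hit
pos 4: T: hit
pos 5: K: miss, frames (V T K)
pos 6: T: hit
pos 7: V: hit
pos 8: Q: miss, evict K, frames (T V Q)
At position 8, page K is evicted.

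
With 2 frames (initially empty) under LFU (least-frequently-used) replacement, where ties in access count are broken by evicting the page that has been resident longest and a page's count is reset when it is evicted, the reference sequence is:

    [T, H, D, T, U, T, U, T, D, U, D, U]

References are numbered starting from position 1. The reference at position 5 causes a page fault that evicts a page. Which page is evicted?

D

pos 1: T -> miss, frames [T]
pos 2: H -> miss, frames [T, H]
pos 3: D -> miss, evict T, frames [H, D]
pos 4: T -> miss, evict H, frames [D, T]
pos 5: U -> miss, evict D, frames [T, U]
At position 5, page D is evicted.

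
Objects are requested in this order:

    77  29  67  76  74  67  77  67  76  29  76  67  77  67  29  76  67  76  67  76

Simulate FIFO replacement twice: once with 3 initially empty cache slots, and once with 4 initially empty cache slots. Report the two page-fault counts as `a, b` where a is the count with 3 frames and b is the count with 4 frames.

12, 9

3 frames: F F F F F . F F F F . . F F . F . . . . → 12 faults.
4 frames: F F F F F . F . . F . F . . . F . . . . → 9 faults.
9 < 12: adding a frame reduced faults, as is typical.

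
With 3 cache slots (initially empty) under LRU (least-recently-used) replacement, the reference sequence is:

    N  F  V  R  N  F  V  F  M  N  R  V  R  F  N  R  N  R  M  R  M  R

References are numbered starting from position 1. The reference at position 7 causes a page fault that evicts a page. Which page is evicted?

R

pos 1: N → fault, frames (N)
pos 2: F → fault, frames (N F)
pos 3: V → fault, frames (N F V)
pos 4: R → fault, evict N, frames (F V R)
pos 5: N → fault, evict F, frames (V R N)
pos 6: F → fault, evict V, frames (R N F)
pos 7: V → fault, evict R, frames (N F V)
At position 7, page R is evicted.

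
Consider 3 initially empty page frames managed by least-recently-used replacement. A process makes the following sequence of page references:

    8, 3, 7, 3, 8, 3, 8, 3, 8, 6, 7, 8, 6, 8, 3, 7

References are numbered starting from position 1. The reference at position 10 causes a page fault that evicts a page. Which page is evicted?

7

pos 1: 8: fault, frames {8}
pos 2: 3: fault, frames {8,3}
pos 3: 7: fault, frames {8,3,7}
pos 4: 3: hit
pos 5: 8: hit
pos 6: 3: hit
pos 7: 8: hit
pos 8: 3: hit
pos 9: 8: hit
pos 10: 6: fault, evict 7, frames {3,8,6}
At position 10, page 7 is evicted.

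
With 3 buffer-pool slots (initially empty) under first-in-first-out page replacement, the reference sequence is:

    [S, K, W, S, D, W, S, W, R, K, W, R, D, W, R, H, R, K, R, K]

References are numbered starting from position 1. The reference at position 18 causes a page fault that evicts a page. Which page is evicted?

pos 1: S -> fault, frames [S]
pos 2: K -> fault, frames [S, K]
pos 3: W -> fault, frames [S, K, W]
pos 4: S -> hit
pos 5: D -> fault, evict S, frames [K, W, D]
pos 6: W -> hit
pos 7: S -> fault, evict K, frames [W, D, S]
pos 8: W -> hit
pos 9: R -> fault, evict W, frames [D, S, R]
pos 10: K -> fault, evict D, frames [S, R, K]
pos 11: W -> fault, evict S, frames [R, K, W]
pos 12: R -> hit
pos 13: D -> fault, evict R, frames [K, W, D]
pos 14: W -> hit
pos 15: R -> fault, evict K, frames [W, D, R]
pos 16: H -> fault, evict W, frames [D, R, H]
pos 17: R -> hit
pos 18: K -> fault, evict D, frames [R, H, K]
At position 18, page D is evicted.

D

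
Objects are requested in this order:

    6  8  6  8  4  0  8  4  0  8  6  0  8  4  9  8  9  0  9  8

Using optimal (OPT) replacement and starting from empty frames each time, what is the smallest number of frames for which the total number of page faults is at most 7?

f=1: 20 faults
f=2: 12 faults
f=3: 7 faults
f=4: 5 faults
f=5: 5 faults
Smallest f with faults ≤ 7 is 3.

3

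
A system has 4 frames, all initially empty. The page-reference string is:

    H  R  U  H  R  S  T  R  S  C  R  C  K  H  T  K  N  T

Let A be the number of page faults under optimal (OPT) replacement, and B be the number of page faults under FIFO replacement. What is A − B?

Under OPT: F F F . . F F . . F . . F . . . F . → 8 faults.
Under FIFO: F F F . . F F . . F F . F F F . F . → 11 faults.
A − B = 8 − 11 = -3.

-3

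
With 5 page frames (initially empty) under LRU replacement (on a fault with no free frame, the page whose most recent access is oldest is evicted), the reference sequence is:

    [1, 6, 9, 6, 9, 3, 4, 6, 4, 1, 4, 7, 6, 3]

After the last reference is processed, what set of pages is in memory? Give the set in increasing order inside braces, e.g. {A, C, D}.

1: miss, frames {1}
6: miss, frames {1,6}
9: miss, frames {1,6,9}
6: hit
9: hit
3: miss, frames {1,6,9,3}
4: miss, frames {1,6,9,3,4}
6: hit
4: hit
1: hit
4: hit
7: miss, evict 9, frames {3,6,1,4,7}
6: hit
3: hit

{1, 3, 4, 6, 7}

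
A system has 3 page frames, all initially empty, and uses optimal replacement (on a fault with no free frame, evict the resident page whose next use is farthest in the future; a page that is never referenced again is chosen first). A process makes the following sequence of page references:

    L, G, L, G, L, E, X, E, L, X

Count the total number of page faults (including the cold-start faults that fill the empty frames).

4

L → fault, frames (L)
G → fault, frames (L G)
L → hit
G → hit
L → hit
E → fault, frames (L G E)
X → fault, evict G, frames (L E X)
E → hit
L → hit
X → hit
Page faults: 4.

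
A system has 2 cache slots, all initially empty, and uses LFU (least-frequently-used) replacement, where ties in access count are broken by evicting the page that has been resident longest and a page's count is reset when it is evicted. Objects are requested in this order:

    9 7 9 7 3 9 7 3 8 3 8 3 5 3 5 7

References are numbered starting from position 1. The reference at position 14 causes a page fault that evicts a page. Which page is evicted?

pos 1: 9: fault, frames (9)
pos 2: 7: fault, frames (9 7)
pos 3: 9: hit
pos 4: 7: hit
pos 5: 3: fault, evict 9, frames (7 3)
pos 6: 9: fault, evict 3, frames (7 9)
pos 7: 7: hit
pos 8: 3: fault, evict 9, frames (7 3)
pos 9: 8: fault, evict 3, frames (7 8)
pos 10: 3: fault, evict 8, frames (7 3)
pos 11: 8: fault, evict 3, frames (7 8)
pos 12: 3: fault, evict 8, frames (7 3)
pos 13: 5: fault, evict 3, frames (7 5)
pos 14: 3: fault, evict 5, frames (7 3)
At position 14, page 5 is evicted.

5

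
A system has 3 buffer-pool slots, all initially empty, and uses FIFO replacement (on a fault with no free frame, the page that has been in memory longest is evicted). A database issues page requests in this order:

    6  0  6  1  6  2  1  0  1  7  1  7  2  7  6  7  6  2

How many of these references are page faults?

6 -> miss, frames [6]
0 -> miss, frames [6, 0]
6 -> hit
1 -> miss, frames [6, 0, 1]
6 -> hit
2 -> miss, evict 6, frames [0, 1, 2]
1 -> hit
0 -> hit
1 -> hit
7 -> miss, evict 0, frames [1, 2, 7]
1 -> hit
7 -> hit
2 -> hit
7 -> hit
6 -> miss, evict 1, frames [2, 7, 6]
7 -> hit
6 -> hit
2 -> hit
Page faults: 6.

6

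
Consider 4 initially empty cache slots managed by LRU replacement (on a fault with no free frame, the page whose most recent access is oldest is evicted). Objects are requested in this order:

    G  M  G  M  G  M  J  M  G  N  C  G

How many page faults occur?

5

G: fault, frames {G}
M: fault, frames {G,M}
G: hit
M: hit
G: hit
M: hit
J: fault, frames {G,M,J}
M: hit
G: hit
N: fault, frames {J,M,G,N}
C: fault, evict J, frames {M,G,N,C}
G: hit
Page faults: 5.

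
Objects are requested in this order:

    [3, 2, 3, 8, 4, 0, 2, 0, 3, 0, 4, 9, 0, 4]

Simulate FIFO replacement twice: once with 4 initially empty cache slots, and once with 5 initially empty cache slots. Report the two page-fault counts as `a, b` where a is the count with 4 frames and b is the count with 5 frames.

4 frames: F F . F F F . . F . . F . . → 7 faults.
5 frames: F F . F F F . . . . . F . . → 6 faults.
6 < 7: adding a frame reduced faults, as is typical.

7, 6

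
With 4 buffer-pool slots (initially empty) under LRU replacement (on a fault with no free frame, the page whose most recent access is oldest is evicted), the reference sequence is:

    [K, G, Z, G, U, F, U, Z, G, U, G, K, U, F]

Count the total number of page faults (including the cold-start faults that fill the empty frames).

7

K → miss, frames (K)
G → miss, frames (K G)
Z → miss, frames (K G Z)
G → hit
U → miss, frames (K Z G U)
F → miss, evict K, frames (Z G U F)
U → hit
Z → hit
G → hit
U → hit
G → hit
K → miss, evict F, frames (Z U G K)
U → hit
F → miss, evict Z, frames (G K U F)
Page faults: 7.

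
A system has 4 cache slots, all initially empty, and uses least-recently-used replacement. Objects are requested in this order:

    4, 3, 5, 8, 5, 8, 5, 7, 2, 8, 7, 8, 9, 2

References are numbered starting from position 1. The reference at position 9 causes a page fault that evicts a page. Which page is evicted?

pos 1: 4: fault, frames [4]
pos 2: 3: fault, frames [4, 3]
pos 3: 5: fault, frames [4, 3, 5]
pos 4: 8: fault, frames [4, 3, 5, 8]
pos 5: 5: hit
pos 6: 8: hit
pos 7: 5: hit
pos 8: 7: fault, evict 4, frames [3, 8, 5, 7]
pos 9: 2: fault, evict 3, frames [8, 5, 7, 2]
At position 9, page 3 is evicted.

3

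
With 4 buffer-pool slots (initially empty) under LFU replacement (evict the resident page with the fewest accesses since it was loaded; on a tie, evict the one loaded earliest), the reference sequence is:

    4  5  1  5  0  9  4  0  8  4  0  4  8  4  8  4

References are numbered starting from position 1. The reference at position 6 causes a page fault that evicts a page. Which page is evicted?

4

pos 1: 4 -> miss, frames (4)
pos 2: 5 -> miss, frames (4 5)
pos 3: 1 -> miss, frames (4 5 1)
pos 4: 5 -> hit
pos 5: 0 -> miss, frames (4 5 1 0)
pos 6: 9 -> miss, evict 4, frames (5 1 0 9)
At position 6, page 4 is evicted.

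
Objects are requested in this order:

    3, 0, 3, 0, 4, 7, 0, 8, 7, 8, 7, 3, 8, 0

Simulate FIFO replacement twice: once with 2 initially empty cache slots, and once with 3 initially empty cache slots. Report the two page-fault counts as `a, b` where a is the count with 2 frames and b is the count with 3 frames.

2 frames: F F . . F F F F F . . F F F → 10 faults.
3 frames: F F . . F F . F . . . F . F → 7 faults.
7 < 10: adding a frame reduced faults, as is typical.

10, 7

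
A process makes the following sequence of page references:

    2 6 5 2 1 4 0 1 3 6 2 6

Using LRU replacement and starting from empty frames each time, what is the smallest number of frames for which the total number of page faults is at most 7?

f=1: 12 faults
f=2: 11 faults
f=3: 9 faults
f=4: 9 faults
f=5: 9 faults
f=6: 8 faults
f=7: 7 faults
Smallest f with faults ≤ 7 is 7.

7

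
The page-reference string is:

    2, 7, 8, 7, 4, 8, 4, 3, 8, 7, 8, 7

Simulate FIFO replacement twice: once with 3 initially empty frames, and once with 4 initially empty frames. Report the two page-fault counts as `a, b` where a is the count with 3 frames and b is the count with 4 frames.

3 frames: F F F . F . . F . F F . → 7 faults.
4 frames: F F F . F . . F . . . . → 5 faults.
5 < 7: adding a frame reduced faults, as is typical.

7, 5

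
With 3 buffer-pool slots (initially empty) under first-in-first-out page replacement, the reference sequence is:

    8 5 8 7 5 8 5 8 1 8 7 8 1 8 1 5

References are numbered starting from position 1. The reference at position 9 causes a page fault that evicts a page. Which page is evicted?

8

pos 1: 8 -> fault, frames {8}
pos 2: 5 -> fault, frames {8,5}
pos 3: 8 -> hit
pos 4: 7 -> fault, frames {8,5,7}
pos 5: 5 -> hit
pos 6: 8 -> hit
pos 7: 5 -> hit
pos 8: 8 -> hit
pos 9: 1 -> fault, evict 8, frames {5,7,1}
At position 9, page 8 is evicted.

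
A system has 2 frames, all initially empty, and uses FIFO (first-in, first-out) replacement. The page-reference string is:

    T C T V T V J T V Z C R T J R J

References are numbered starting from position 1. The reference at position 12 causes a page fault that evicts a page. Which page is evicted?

Z

pos 1: T: miss, frames (T)
pos 2: C: miss, frames (T C)
pos 3: T: hit
pos 4: V: miss, evict T, frames (C V)
pos 5: T: miss, evict C, frames (V T)
pos 6: V: hit
pos 7: J: miss, evict V, frames (T J)
pos 8: T: hit
pos 9: V: miss, evict T, frames (J V)
pos 10: Z: miss, evict J, frames (V Z)
pos 11: C: miss, evict V, frames (Z C)
pos 12: R: miss, evict Z, frames (C R)
At position 12, page Z is evicted.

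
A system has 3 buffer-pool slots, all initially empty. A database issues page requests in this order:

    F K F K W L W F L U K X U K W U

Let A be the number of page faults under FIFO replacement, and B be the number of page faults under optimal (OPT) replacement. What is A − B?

2

Under FIFO: F F . . F F . F . F F F . . F F → 10 faults.
Under OPT: F F . . F F . . . F F F . . F . → 8 faults.
A − B = 10 − 8 = 2.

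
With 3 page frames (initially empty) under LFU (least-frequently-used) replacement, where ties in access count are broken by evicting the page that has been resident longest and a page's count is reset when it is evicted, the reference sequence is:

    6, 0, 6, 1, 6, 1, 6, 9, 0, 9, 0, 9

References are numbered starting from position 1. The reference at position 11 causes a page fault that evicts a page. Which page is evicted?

pos 1: 6 → fault, frames (6)
pos 2: 0 → fault, frames (6 0)
pos 3: 6 → hit
pos 4: 1 → fault, frames (6 0 1)
pos 5: 6 → hit
pos 6: 1 → hit
pos 7: 6 → hit
pos 8: 9 → fault, evict 0, frames (6 1 9)
pos 9: 0 → fault, evict 9, frames (6 1 0)
pos 10: 9 → fault, evict 0, frames (6 1 9)
pos 11: 0 → fault, evict 9, frames (6 1 0)
At position 11, page 9 is evicted.

9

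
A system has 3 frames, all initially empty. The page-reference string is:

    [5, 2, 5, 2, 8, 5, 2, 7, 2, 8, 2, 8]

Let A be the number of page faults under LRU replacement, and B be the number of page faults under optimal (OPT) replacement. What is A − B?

Under LRU: F F . . F . . F . F . . → 5 faults.
Under OPT: F F . . F . . F . . . . → 4 faults.
A − B = 5 − 4 = 1.

1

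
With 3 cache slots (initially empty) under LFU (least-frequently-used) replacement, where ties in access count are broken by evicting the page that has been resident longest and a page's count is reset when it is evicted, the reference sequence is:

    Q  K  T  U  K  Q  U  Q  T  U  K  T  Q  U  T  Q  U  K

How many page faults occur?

Q: miss, frames {Q}
K: miss, frames {Q,K}
T: miss, frames {Q,K,T}
U: miss, evict Q, frames {K,T,U}
K: hit
Q: miss, evict T, frames {K,U,Q}
U: hit
Q: hit
T: miss, evict K, frames {U,Q,T}
U: hit
K: miss, evict T, frames {U,Q,K}
T: miss, evict K, frames {U,Q,T}
Q: hit
U: hit
T: hit
Q: hit
U: hit
K: miss, evict T, frames {U,Q,K}
Page faults: 9.

9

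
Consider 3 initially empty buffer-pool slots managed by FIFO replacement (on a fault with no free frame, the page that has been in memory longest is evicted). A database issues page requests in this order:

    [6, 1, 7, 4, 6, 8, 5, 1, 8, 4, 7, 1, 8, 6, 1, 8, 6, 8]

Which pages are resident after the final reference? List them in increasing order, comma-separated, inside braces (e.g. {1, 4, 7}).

{1, 6, 8}

6 -> miss, frames [6]
1 -> miss, frames [6, 1]
7 -> miss, frames [6, 1, 7]
4 -> miss, evict 6, frames [1, 7, 4]
6 -> miss, evict 1, frames [7, 4, 6]
8 -> miss, evict 7, frames [4, 6, 8]
5 -> miss, evict 4, frames [6, 8, 5]
1 -> miss, evict 6, frames [8, 5, 1]
8 -> hit
4 -> miss, evict 8, frames [5, 1, 4]
7 -> miss, evict 5, frames [1, 4, 7]
1 -> hit
8 -> miss, evict 1, frames [4, 7, 8]
6 -> miss, evict 4, frames [7, 8, 6]
1 -> miss, evict 7, frames [8, 6, 1]
8 -> hit
6 -> hit
8 -> hit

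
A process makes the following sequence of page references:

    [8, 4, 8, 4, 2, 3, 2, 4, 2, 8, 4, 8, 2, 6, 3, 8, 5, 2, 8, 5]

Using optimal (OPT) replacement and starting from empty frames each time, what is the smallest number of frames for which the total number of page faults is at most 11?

3

f=1: 20 faults
f=2: 12 faults
f=3: 8 faults
f=4: 6 faults
f=5: 6 faults
f=6: 6 faults
Smallest f with faults ≤ 11 is 3.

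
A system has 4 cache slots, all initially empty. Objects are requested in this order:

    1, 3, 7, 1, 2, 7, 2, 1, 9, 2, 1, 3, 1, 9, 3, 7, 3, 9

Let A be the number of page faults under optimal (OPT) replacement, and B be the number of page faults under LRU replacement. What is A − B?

-1

Under OPT: F F F . F . . . F . . . . . . F . . → 6 faults.
Under LRU: F F F . F . . . F . . F . . . F . . → 7 faults.
A − B = 6 − 7 = -1.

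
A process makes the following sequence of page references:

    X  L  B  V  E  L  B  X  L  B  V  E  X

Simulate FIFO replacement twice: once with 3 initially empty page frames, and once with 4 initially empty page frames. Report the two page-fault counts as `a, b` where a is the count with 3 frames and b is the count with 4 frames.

10, 11

3 frames: F F F F F F F F . . F F . → 10 faults.
4 frames: F F F F F . . F F F F F F → 11 faults.
11 > 10: adding a frame increased faults — Belady's anomaly.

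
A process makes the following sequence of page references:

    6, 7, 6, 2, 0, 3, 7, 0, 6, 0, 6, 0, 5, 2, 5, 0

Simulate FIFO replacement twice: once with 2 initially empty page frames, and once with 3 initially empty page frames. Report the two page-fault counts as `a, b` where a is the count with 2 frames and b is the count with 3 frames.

11, 10

2 frames: F F . F F F F F F . . . F F . F → 11 faults.
3 frames: F F . F F F F . F F . . F F . . → 10 faults.
10 < 11: adding a frame reduced faults, as is typical.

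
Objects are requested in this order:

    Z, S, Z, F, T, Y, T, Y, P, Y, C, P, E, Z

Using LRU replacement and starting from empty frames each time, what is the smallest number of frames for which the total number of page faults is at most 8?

7

f=1: 14 faults
f=2: 10 faults
f=3: 9 faults
f=4: 9 faults
f=5: 9 faults
f=6: 9 faults
f=7: 8 faults
f=8: 8 faults
Smallest f with faults ≤ 8 is 7.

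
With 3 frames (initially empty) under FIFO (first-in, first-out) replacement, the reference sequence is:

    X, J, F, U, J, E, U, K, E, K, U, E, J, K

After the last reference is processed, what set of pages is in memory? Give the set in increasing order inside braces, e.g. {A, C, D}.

X: fault, frames [X]
J: fault, frames [X, J]
F: fault, frames [X, J, F]
U: fault, evict X, frames [J, F, U]
J: hit
E: fault, evict J, frames [F, U, E]
U: hit
K: fault, evict F, frames [U, E, K]
E: hit
K: hit
U: hit
E: hit
J: fault, evict U, frames [E, K, J]
K: hit

{E, J, K}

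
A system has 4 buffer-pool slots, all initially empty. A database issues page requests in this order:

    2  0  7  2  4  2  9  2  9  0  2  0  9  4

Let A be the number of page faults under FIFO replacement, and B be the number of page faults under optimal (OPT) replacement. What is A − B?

2

Under FIFO: F F F . F . F F . F . . . . → 7 faults.
Under OPT: F F F . F . F . . . . . . . → 5 faults.
A − B = 7 − 5 = 2.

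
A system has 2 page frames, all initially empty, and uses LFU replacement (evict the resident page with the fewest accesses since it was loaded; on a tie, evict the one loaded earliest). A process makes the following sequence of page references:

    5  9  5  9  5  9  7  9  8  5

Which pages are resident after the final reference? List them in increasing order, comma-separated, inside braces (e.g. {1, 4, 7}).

5: fault, frames [5]
9: fault, frames [5, 9]
5: hit
9: hit
5: hit
9: hit
7: fault, evict 5, frames [9, 7]
9: hit
8: fault, evict 7, frames [9, 8]
5: fault, evict 8, frames [9, 5]

{5, 9}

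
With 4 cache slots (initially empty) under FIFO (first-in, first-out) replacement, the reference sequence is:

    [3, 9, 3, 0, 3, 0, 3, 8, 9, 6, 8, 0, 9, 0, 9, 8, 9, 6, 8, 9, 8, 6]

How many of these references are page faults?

5

3: fault, frames (3)
9: fault, frames (3 9)
3: hit
0: fault, frames (3 9 0)
3: hit
0: hit
3: hit
8: fault, frames (3 9 0 8)
9: hit
6: fault, evict 3, frames (9 0 8 6)
8: hit
0: hit
9: hit
0: hit
9: hit
8: hit
9: hit
6: hit
8: hit
9: hit
8: hit
6: hit
Page faults: 5.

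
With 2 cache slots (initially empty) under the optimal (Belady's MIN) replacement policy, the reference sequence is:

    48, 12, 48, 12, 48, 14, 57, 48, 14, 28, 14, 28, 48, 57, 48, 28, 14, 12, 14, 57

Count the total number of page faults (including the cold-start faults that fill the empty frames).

48: fault, frames [48]
12: fault, frames [48, 12]
48: hit
12: hit
48: hit
14: fault, evict 12, frames [48, 14]
57: fault, evict 14, frames [48, 57]
48: hit
14: fault, evict 57, frames [48, 14]
28: fault, evict 48, frames [14, 28]
14: hit
28: hit
48: fault, evict 14, frames [28, 48]
57: fault, evict 28, frames [48, 57]
48: hit
28: fault, evict 48, frames [57, 28]
14: fault, evict 28, frames [57, 14]
12: fault, evict 57, frames [14, 12]
14: hit
57: fault, evict 12, frames [14, 57]
Page faults: 12.

12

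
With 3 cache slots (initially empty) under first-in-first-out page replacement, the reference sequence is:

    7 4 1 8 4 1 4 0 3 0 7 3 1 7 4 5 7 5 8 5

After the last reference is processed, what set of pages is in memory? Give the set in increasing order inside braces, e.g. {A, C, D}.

7: miss, frames [7]
4: miss, frames [7, 4]
1: miss, frames [7, 4, 1]
8: miss, evict 7, frames [4, 1, 8]
4: hit
1: hit
4: hit
0: miss, evict 4, frames [1, 8, 0]
3: miss, evict 1, frames [8, 0, 3]
0: hit
7: miss, evict 8, frames [0, 3, 7]
3: hit
1: miss, evict 0, frames [3, 7, 1]
7: hit
4: miss, evict 3, frames [7, 1, 4]
5: miss, evict 7, frames [1, 4, 5]
7: miss, evict 1, frames [4, 5, 7]
5: hit
8: miss, evict 4, frames [5, 7, 8]
5: hit

{5, 7, 8}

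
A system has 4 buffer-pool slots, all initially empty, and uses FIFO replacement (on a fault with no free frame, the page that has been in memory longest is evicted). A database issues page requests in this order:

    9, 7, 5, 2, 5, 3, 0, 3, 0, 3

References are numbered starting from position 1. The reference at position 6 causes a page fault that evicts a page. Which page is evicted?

9

pos 1: 9: fault, frames {9}
pos 2: 7: fault, frames {9,7}
pos 3: 5: fault, frames {9,7,5}
pos 4: 2: fault, frames {9,7,5,2}
pos 5: 5: hit
pos 6: 3: fault, evict 9, frames {7,5,2,3}
At position 6, page 9 is evicted.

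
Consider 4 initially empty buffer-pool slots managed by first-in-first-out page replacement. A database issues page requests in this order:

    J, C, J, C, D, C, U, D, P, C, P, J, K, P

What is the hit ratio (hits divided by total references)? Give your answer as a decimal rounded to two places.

J -> miss, frames {J}
C -> miss, frames {J,C}
J -> hit
C -> hit
D -> miss, frames {J,C,D}
C -> hit
U -> miss, frames {J,C,D,U}
D -> hit
P -> miss, evict J, frames {C,D,U,P}
C -> hit
P -> hit
J -> miss, evict C, frames {D,U,P,J}
K -> miss, evict D, frames {U,P,J,K}
P -> hit
Hits: 7 of 14 references → 7/14 = 0.5000.

0.50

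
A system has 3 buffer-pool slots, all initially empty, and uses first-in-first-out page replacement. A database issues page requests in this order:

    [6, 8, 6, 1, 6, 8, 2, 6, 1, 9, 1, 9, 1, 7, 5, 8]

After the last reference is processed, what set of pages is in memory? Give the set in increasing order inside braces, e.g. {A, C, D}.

6 -> miss, frames [6]
8 -> miss, frames [6, 8]
6 -> hit
1 -> miss, frames [6, 8, 1]
6 -> hit
8 -> hit
2 -> miss, evict 6, frames [8, 1, 2]
6 -> miss, evict 8, frames [1, 2, 6]
1 -> hit
9 -> miss, evict 1, frames [2, 6, 9]
1 -> miss, evict 2, frames [6, 9, 1]
9 -> hit
1 -> hit
7 -> miss, evict 6, frames [9, 1, 7]
5 -> miss, evict 9, frames [1, 7, 5]
8 -> miss, evict 1, frames [7, 5, 8]

{5, 7, 8}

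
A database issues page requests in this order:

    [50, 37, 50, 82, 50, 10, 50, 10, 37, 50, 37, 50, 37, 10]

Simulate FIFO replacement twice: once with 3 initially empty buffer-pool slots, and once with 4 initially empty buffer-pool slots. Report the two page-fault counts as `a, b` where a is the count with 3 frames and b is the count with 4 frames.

3 frames: F F . F . F F . F . . . . . → 6 faults.
4 frames: F F . F . F . . . . . . . . → 4 faults.
4 < 6: adding a frame reduced faults, as is typical.

6, 4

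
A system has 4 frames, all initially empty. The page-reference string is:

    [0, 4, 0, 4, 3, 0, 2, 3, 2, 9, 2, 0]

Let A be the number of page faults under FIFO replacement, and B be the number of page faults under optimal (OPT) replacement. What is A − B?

1

Under FIFO: F F . . F . F . . F . F → 6 faults.
Under OPT: F F . . F . F . . F . . → 5 faults.
A − B = 6 − 5 = 1.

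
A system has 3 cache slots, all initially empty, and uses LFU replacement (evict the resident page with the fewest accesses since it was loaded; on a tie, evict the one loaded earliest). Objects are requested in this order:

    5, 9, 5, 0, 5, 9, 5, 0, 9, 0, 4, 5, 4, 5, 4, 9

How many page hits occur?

5 -> fault, frames (5)
9 -> fault, frames (5 9)
5 -> hit
0 -> fault, frames (5 9 0)
5 -> hit
9 -> hit
5 -> hit
0 -> hit
9 -> hit
0 -> hit
4 -> fault, evict 9, frames (5 0 4)
5 -> hit
4 -> hit
5 -> hit
4 -> hit
9 -> fault, evict 0, frames (5 4 9)
Hits: 11.

11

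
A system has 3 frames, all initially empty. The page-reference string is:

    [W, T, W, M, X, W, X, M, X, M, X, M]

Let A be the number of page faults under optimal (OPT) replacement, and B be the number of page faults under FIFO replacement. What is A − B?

-1

Under OPT: F F . F F . . . . . . . → 4 faults.
Under FIFO: F F . F F F . . . . . . → 5 faults.
A − B = 4 − 5 = -1.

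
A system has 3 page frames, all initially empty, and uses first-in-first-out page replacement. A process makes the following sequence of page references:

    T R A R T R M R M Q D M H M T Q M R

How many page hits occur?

7

T -> miss, frames {T}
R -> miss, frames {T,R}
A -> miss, frames {T,R,A}
R -> hit
T -> hit
R -> hit
M -> miss, evict T, frames {R,A,M}
R -> hit
M -> hit
Q -> miss, evict R, frames {A,M,Q}
D -> miss, evict A, frames {M,Q,D}
M -> hit
H -> miss, evict M, frames {Q,D,H}
M -> miss, evict Q, frames {D,H,M}
T -> miss, evict D, frames {H,M,T}
Q -> miss, evict H, frames {M,T,Q}
M -> hit
R -> miss, evict M, frames {T,Q,R}
Hits: 7.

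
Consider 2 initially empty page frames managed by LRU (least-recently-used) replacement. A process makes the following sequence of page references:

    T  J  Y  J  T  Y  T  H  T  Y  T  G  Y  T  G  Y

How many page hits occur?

4

T: miss, frames [T]
J: miss, frames [T, J]
Y: miss, evict T, frames [J, Y]
J: hit
T: miss, evict Y, frames [J, T]
Y: miss, evict J, frames [T, Y]
T: hit
H: miss, evict Y, frames [T, H]
T: hit
Y: miss, evict H, frames [T, Y]
T: hit
G: miss, evict Y, frames [T, G]
Y: miss, evict T, frames [G, Y]
T: miss, evict G, frames [Y, T]
G: miss, evict Y, frames [T, G]
Y: miss, evict T, frames [G, Y]
Hits: 4.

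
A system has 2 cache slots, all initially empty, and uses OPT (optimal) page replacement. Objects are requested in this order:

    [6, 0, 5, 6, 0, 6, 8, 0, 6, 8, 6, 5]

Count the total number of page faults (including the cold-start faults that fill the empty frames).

7

6: miss, frames {6}
0: miss, frames {6,0}
5: miss, evict 0, frames {6,5}
6: hit
0: miss, evict 5, frames {6,0}
6: hit
8: miss, evict 6, frames {0,8}
0: hit
6: miss, evict 0, frames {8,6}
8: hit
6: hit
5: miss, evict 6, frames {8,5}
Page faults: 7.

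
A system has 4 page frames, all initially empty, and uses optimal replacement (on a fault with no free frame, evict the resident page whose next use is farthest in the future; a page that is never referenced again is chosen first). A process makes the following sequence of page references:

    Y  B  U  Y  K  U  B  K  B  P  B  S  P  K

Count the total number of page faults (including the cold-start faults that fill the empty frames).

6

Y: miss, frames {Y}
B: miss, frames {Y,B}
U: miss, frames {Y,B,U}
Y: hit
K: miss, frames {Y,B,U,K}
U: hit
B: hit
K: hit
B: hit
P: miss, evict U, frames {Y,B,K,P}
B: hit
S: miss, evict B, frames {Y,K,P,S}
P: hit
K: hit
Page faults: 6.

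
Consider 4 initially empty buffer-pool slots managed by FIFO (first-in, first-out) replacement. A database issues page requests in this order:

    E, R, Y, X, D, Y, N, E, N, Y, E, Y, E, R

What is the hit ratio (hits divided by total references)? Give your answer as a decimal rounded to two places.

E -> miss, frames (E)
R -> miss, frames (E R)
Y -> miss, frames (E R Y)
X -> miss, frames (E R Y X)
D -> miss, evict E, frames (R Y X D)
Y -> hit
N -> miss, evict R, frames (Y X D N)
E -> miss, evict Y, frames (X D N E)
N -> hit
Y -> miss, evict X, frames (D N E Y)
E -> hit
Y -> hit
E -> hit
R -> miss, evict D, frames (N E Y R)
Hits: 5 of 14 references → 5/14 = 0.3571.

0.36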